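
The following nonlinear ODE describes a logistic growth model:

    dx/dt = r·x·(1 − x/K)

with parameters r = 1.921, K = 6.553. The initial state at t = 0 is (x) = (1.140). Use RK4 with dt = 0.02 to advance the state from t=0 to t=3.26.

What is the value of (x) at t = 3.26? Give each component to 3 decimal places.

(x) = (6.494)

t=0.000: state=(1.140)
step 1 (dt=0.02): k1=(1.809), k2=(1.832), k3=(1.832), k4=(1.854); state += dt/6·(k1+2k2+2k3+k4)
t=0.020: state=(1.177)
t=0.040: state=(1.214)
t=0.060: state=(1.253)
continuing one RK4 step at a time; state shown every 10 steps (Δt=0.2):
t=0.200: state=(1.548)
t=0.400: state=(2.047)
t=0.600: state=(2.622)
t=0.800: state=(3.242)
t=1.000: state=(3.865)
t=1.200: state=(4.447)
t=1.400: state=(4.955)
t=1.600: state=(5.373)
t=1.800: state=(5.700)
t=2.000: state=(5.947)
t=2.200: state=(6.128)
t=2.400: state=(6.257)
t=2.600: state=(6.349)
t=2.800: state=(6.413)
t=3.000: state=(6.457)
t=3.200: state=(6.487)
t=3.260: state=(6.494)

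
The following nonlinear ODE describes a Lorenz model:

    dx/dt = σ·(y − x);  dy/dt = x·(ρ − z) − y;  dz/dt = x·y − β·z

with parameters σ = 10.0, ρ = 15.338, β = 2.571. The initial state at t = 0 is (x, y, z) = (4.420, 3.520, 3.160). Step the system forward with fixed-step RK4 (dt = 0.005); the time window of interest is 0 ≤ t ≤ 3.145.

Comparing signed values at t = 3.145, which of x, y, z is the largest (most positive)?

largest component: z

t=0.000: state=(4.420, 3.520, 3.160)
step 1 (dt=0.005): k1=(-9.000, 50.307, 7.434), k2=(-7.517, 49.825, 7.860), k3=(-7.566, 49.867, 7.866), k4=(-6.128, 49.424, 8.292); state += dt/6·(k1+2k2+2k3+k4)
t=0.005: state=(4.382, 3.769, 3.199)
t=0.010: state=(4.358, 4.015, 3.243)
t=0.015: state=(4.348, 4.257, 3.291)
continuing one RK4 step at a time; state shown every 40 steps (Δt=0.2):
t=0.200: state=(9.068, 12.742, 10.975)
t=0.400: state=(8.271, 3.576, 21.983)
t=0.600: state=(1.569, 0.216, 13.889)
t=0.800: state=(0.744, 0.865, 8.375)
t=1.000: state=(1.625, 2.464, 5.300)
t=1.200: state=(4.916, 7.632, 5.728)
t=1.400: state=(10.635, 11.403, 18.154)
t=1.600: state=(4.953, 1.392, 18.530)
t=1.800: state=(1.482, 1.113, 11.456)
t=2.000: state=(1.946, 2.693, 7.309)
t=2.200: state=(4.879, 7.239, 7.001)
t=2.400: state=(9.877, 10.864, 16.924)
t=2.600: state=(5.653, 2.467, 18.503)
t=2.800: state=(2.277, 1.904, 12.006)
t=3.000: state=(3.007, 4.034, 8.302)
t=3.145: state=(5.280, 7.402, 8.603)
compare at T: x=5.280, y=7.402, z=8.603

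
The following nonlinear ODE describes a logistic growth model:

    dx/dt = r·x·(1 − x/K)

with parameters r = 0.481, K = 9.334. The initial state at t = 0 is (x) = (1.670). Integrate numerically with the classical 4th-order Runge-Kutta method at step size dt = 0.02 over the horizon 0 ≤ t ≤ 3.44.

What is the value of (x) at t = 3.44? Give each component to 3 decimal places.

(x) = (4.972)

t=0.000: state=(1.670)
step 1 (dt=0.02): k1=(0.660), k2=(0.662), k3=(0.662), k4=(0.664); state += dt/6·(k1+2k2+2k3+k4)
t=0.020: state=(1.683)
t=0.040: state=(1.697)
t=0.060: state=(1.710)
continuing one RK4 step at a time; state shown every 10 steps (Δt=0.2):
t=0.200: state=(1.806)
t=0.400: state=(1.950)
t=0.600: state=(2.103)
t=0.800: state=(2.264)
t=1.000: state=(2.433)
t=1.200: state=(2.610)
t=1.400: state=(2.794)
t=1.600: state=(2.986)
t=1.800: state=(3.185)
t=2.000: state=(3.390)
t=2.200: state=(3.600)
t=2.400: state=(3.815)
t=2.600: state=(4.034)
t=2.800: state=(4.255)
t=3.000: state=(4.479)
t=3.200: state=(4.703)
t=3.400: state=(4.927)
t=3.440: state=(4.972)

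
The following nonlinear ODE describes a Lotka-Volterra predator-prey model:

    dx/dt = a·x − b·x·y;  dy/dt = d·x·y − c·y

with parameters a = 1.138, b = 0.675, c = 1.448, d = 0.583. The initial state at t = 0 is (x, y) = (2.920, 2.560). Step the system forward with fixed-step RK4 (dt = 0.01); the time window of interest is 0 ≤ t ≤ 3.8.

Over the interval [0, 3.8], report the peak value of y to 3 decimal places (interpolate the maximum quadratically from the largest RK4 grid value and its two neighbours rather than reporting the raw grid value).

t=0.000: state=(2.920, 2.560)
step 1 (dt=0.01): k1=(-1.723, 0.651), k2=(-1.724, 0.639), k3=(-1.724, 0.639), k4=(-1.725, 0.627); state += dt/6·(k1+2k2+2k3+k4)
t=0.010: state=(2.903, 2.566)
t=0.020: state=(2.885, 2.573)
t=0.030: state=(2.868, 2.578)
continuing one RK4 step at a time; state shown every 20 steps (Δt=0.2):
t=0.200: state=(2.578, 2.640)
t=0.400: state=(2.267, 2.620)
t=0.600: state=(2.011, 2.515)
t=0.800: state=(1.817, 2.352)
t=1.000: state=(1.682, 2.158)
t=1.200: state=(1.600, 1.955)
t=1.400: state=(1.564, 1.759)
t=1.600: state=(1.567, 1.580)
t=1.800: state=(1.607, 1.423)
t=2.000: state=(1.681, 1.290)
t=2.200: state=(1.787, 1.181)
t=2.400: state=(1.924, 1.098)
t=2.600: state=(2.092, 1.038)
t=2.800: state=(2.289, 1.003)
t=3.000: state=(2.513, 0.993)
t=3.200: state=(2.757, 1.011)
t=3.400: state=(3.011, 1.059)
t=3.600: state=(3.260, 1.143)
t=3.800: state=(3.480, 1.268)
largest grid value and its neighbours: y(0.250)=2.64420, y(0.260)=2.64427, y(0.270)=2.64409
parabola through these three points peaks at t≈0.258 with y≈2.64428

max y = 2.644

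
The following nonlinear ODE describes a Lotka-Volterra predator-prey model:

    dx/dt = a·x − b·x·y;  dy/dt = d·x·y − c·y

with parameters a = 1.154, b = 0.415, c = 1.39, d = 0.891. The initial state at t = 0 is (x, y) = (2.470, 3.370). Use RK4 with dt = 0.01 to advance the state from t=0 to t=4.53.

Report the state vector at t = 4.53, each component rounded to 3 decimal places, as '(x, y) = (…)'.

(x, y) = (2.414, 2.106)

t=0.000: state=(2.470, 3.370)
step 1 (dt=0.01): k1=(-0.604, 2.732), k2=(-0.617, 2.734), k3=(-0.617, 2.734), k4=(-0.630, 2.736); state += dt/6·(k1+2k2+2k3+k4)
t=0.010: state=(2.464, 3.397)
t=0.020: state=(2.457, 3.425)
t=0.030: state=(2.451, 3.452)
continuing one RK4 step at a time; state shown every 20 steps (Δt=0.2):
t=0.200: state=(2.300, 3.909)
t=0.400: state=(2.053, 4.366)
t=0.600: state=(1.776, 4.651)
t=0.800: state=(1.514, 4.720)
t=1.000: state=(1.294, 4.587)
t=1.200: state=(1.126, 4.307)
t=1.400: state=(1.007, 3.942)
t=1.600: state=(0.930, 3.545)
t=1.800: state=(0.887, 3.155)
t=2.000: state=(0.873, 2.794)
t=2.200: state=(0.884, 2.473)
t=2.400: state=(0.918, 2.199)
t=2.600: state=(0.972, 1.970)
t=2.800: state=(1.048, 1.785)
t=3.000: state=(1.146, 1.643)
t=3.200: state=(1.265, 1.542)
t=3.400: state=(1.406, 1.481)
t=3.600: state=(1.568, 1.462)
t=3.800: state=(1.748, 1.487)
t=4.000: state=(1.940, 1.564)
t=4.200: state=(2.135, 1.703)
t=4.400: state=(2.316, 1.918)
t=4.530: state=(2.414, 2.106)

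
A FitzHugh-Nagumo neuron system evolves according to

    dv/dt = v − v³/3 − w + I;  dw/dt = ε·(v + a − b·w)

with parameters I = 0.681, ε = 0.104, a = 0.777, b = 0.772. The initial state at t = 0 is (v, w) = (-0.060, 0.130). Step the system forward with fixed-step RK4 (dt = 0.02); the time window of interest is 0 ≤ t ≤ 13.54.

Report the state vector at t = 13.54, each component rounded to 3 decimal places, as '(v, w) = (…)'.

(v, w) = (-1.710, 1.409)

t=0.000: state=(-0.060, 0.130)
step 1 (dt=0.02): k1=(0.491, 0.064), k2=(0.495, 0.065), k3=(0.495, 0.065), k4=(0.500, 0.065); state += dt/6·(k1+2k2+2k3+k4)
t=0.020: state=(-0.050, 0.131)
t=0.040: state=(-0.040, 0.133)
t=0.060: state=(-0.030, 0.134)
continuing one RK4 step at a time; state shown every 25 steps (Δt=0.5):
t=0.500: state=(0.247, 0.169)
t=1.000: state=(0.701, 0.225)
t=1.500: state=(1.231, 0.305)
t=2.000: state=(1.608, 0.407)
t=2.500: state=(1.752, 0.517)
t=3.000: state=(1.770, 0.626)
t=3.500: state=(1.744, 0.731)
t=4.000: state=(1.702, 0.829)
t=4.500: state=(1.655, 0.922)
t=5.000: state=(1.606, 1.008)
t=5.500: state=(1.554, 1.089)
t=6.000: state=(1.501, 1.163)
t=6.500: state=(1.446, 1.232)
t=7.000: state=(1.388, 1.296)
t=7.500: state=(1.327, 1.353)
t=8.000: state=(1.263, 1.406)
t=8.500: state=(1.194, 1.453)
t=9.000: state=(1.117, 1.494)
t=9.500: state=(1.032, 1.530)
t=10.000: state=(0.933, 1.559)
t=10.500: state=(0.813, 1.582)
t=11.000: state=(0.660, 1.597)
t=11.500: state=(0.450, 1.602)
t=12.000: state=(0.138, 1.594)
t=12.500: state=(-0.357, 1.567)
t=13.000: state=(-1.065, 1.509)
t=13.500: state=(-1.678, 1.418)
t=13.540: state=(-1.710, 1.409)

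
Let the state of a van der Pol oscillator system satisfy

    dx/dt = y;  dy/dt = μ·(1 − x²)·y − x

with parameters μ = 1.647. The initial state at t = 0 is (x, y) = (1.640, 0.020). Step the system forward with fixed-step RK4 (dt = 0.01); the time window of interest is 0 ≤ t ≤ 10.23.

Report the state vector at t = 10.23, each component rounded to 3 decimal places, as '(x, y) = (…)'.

(x, y) = (-2.009, 0.153)

t=0.000: state=(1.640, 0.020)
step 1 (dt=0.01): k1=(0.020, -1.696), k2=(0.012, -1.672), k3=(0.012, -1.672), k4=(0.003, -1.649); state += dt/6·(k1+2k2+2k3+k4)
t=0.010: state=(1.640, 0.003)
t=0.020: state=(1.640, -0.013)
t=0.030: state=(1.640, -0.029)
continuing one RK4 step at a time; state shown every 50 steps (Δt=0.5):
t=0.500: state=(1.508, -0.455)
t=1.000: state=(1.215, -0.726)
t=1.500: state=(0.743, -1.244)
t=2.000: state=(-0.190, -2.721)
t=2.500: state=(-1.694, -2.051)
t=3.000: state=(-2.004, 0.159)
t=3.500: state=(-1.843, 0.410)
t=4.000: state=(-1.612, 0.518)
t=4.500: state=(-1.314, 0.691)
t=5.000: state=(-0.885, 1.090)
t=5.500: state=(-0.098, 2.277)
t=6.000: state=(1.415, 2.902)
t=6.500: state=(2.017, 0.024)
t=7.000: state=(1.892, -0.382)
t=7.500: state=(1.674, -0.490)
t=8.000: state=(1.396, -0.637)
t=8.500: state=(1.010, -0.953)
t=9.000: state=(0.350, -1.857)
t=9.500: state=(-1.024, -3.374)
t=10.000: state=(-1.994, -0.384)
t=10.230: state=(-2.009, 0.153)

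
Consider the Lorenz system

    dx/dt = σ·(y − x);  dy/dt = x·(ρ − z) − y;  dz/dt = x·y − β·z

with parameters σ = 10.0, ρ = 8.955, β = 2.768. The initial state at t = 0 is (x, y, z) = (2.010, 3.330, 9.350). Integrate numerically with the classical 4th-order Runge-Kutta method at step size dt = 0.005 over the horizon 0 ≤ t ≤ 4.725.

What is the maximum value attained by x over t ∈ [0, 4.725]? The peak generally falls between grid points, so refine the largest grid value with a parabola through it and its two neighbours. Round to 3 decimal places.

max x = 5.694

t=0.000: state=(2.010, 3.330, 9.350)
step 1 (dt=0.005): k1=(13.200, -4.124, -19.187), k2=(12.767, -4.029, -18.966), k3=(12.780, -4.030, -18.971), k4=(12.360, -3.932, -18.754); state += dt/6·(k1+2k2+2k3+k4)
t=0.005: state=(2.074, 3.310, 9.255)
t=0.010: state=(2.134, 3.291, 9.162)
t=0.015: state=(2.190, 3.273, 9.072)
continuing one RK4 step at a time; state shown every 40 steps (Δt=0.2):
t=0.200: state=(3.041, 3.319, 6.710)
t=0.400: state=(3.884, 4.468, 5.926)
t=0.600: state=(5.171, 5.755, 7.112)
t=0.800: state=(5.659, 5.486, 9.027)
t=1.000: state=(4.774, 4.235, 9.045)
t=1.200: state=(4.027, 3.869, 7.808)
t=1.400: state=(4.131, 4.360, 7.014)
t=1.600: state=(4.752, 5.081, 7.299)
t=1.800: state=(5.177, 5.222, 8.242)
t=2.000: state=(4.926, 4.681, 8.609)
t=2.200: state=(4.464, 4.300, 8.122)
t=2.400: state=(4.364, 4.425, 7.577)
t=2.600: state=(4.627, 4.796, 7.547)
t=2.800: state=(4.900, 4.974, 7.964)
t=3.000: state=(4.874, 4.785, 8.271)
t=3.200: state=(4.646, 4.538, 8.141)
t=3.400: state=(4.526, 4.521, 7.838)
t=3.600: state=(4.613, 4.690, 7.732)
t=3.800: state=(4.766, 4.823, 7.892)
t=4.000: state=(4.801, 4.778, 8.084)
t=4.200: state=(4.706, 4.647, 8.084)
t=4.400: state=(4.619, 4.599, 7.941)
t=4.600: state=(4.633, 4.663, 7.847)
t=4.725: state=(4.679, 4.720, 7.862)
largest grid value and its neighbours: x(0.755)=5.69320, x(0.760)=5.69383, x(0.765)=5.69333
parabola through these three points peaks at t≈0.760 with x≈5.69383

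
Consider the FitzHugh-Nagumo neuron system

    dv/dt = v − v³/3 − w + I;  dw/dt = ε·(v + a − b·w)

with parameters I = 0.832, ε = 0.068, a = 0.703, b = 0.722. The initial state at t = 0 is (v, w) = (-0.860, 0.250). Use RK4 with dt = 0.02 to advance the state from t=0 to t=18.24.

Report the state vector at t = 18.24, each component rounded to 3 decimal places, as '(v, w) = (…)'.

(v, w) = (1.563, 1.187)

t=0.000: state=(-0.860, 0.250)
step 1 (dt=0.02): k1=(-0.066, -0.023), k2=(-0.066, -0.023), k3=(-0.066, -0.023), k4=(-0.066, -0.023); state += dt/6·(k1+2k2+2k3+k4)
t=0.020: state=(-0.861, 0.250)
t=0.040: state=(-0.863, 0.249)
t=0.060: state=(-0.864, 0.249)
continuing one RK4 step at a time; state shown every 50 steps (Δt=1):
t=1.000: state=(-0.921, 0.225)
t=2.000: state=(-0.965, 0.199)
t=3.000: state=(-0.984, 0.171)
t=4.000: state=(-0.975, 0.144)
t=5.000: state=(-0.940, 0.120)
t=6.000: state=(-0.877, 0.101)
t=7.000: state=(-0.778, 0.087)
t=8.000: state=(-0.617, 0.083)
t=9.000: state=(-0.314, 0.094)
t=10.000: state=(0.394, 0.135)
t=11.000: state=(1.583, 0.242)
t=12.000: state=(1.907, 0.398)
t=13.000: state=(1.879, 0.551)
t=14.000: state=(1.823, 0.695)
t=15.000: state=(1.764, 0.827)
t=16.000: state=(1.703, 0.949)
t=17.000: state=(1.642, 1.061)
t=18.000: state=(1.578, 1.164)
t=18.240: state=(1.563, 1.187)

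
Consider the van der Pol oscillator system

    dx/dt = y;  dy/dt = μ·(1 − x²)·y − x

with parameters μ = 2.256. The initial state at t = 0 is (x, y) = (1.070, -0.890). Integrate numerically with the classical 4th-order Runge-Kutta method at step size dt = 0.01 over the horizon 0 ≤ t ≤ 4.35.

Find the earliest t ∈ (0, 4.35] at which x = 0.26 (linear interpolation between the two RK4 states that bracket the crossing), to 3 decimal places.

t = 0.592

t=0.000: state=(1.070, -0.890)
step 1 (dt=0.01): k1=(-0.890, -0.779), k2=(-0.894, -0.793), k3=(-0.894, -0.793), k4=(-0.898, -0.806); state += dt/6·(k1+2k2+2k3+k4)
t=0.010: state=(1.061, -0.898)
t=0.020: state=(1.052, -0.906)
t=0.030: state=(1.043, -0.915)
continuing one RK4 step at a time; state shown every 20 steps (Δt=0.2):
t=0.200: state=(0.872, -1.109)
t=0.400: state=(0.614, -1.516)
t=0.590: state=(0.265, -2.230)
next step: t=0.600: state=(0.242, -2.280) — x has crossed 0.26
linear interpolation between t=0.590 (0.26484) and t=0.600 (0.24229) → t≈0.592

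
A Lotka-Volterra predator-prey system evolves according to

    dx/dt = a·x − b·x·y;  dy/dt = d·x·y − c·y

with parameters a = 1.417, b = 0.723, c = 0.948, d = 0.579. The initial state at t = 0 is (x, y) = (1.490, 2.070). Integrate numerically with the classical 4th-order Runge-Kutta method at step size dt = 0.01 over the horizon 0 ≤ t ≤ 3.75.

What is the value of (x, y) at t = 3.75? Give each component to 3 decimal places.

(x, y) = (1.806, 2.052)

t=0.000: state=(1.490, 2.070)
step 1 (dt=0.01): k1=(-0.119, -0.177), k2=(-0.118, -0.177), k3=(-0.118, -0.177), k4=(-0.117, -0.178); state += dt/6·(k1+2k2+2k3+k4)
t=0.010: state=(1.489, 2.068)
t=0.020: state=(1.488, 2.066)
t=0.030: state=(1.487, 2.065)
continuing one RK4 step at a time; state shown every 20 steps (Δt=0.2):
t=0.200: state=(1.470, 2.033)
t=0.400: state=(1.459, 1.992)
t=0.600: state=(1.457, 1.951)
t=0.800: state=(1.463, 1.911)
t=1.000: state=(1.477, 1.874)
t=1.200: state=(1.499, 1.842)
t=1.400: state=(1.528, 1.816)
t=1.600: state=(1.562, 1.796)
t=1.800: state=(1.601, 1.785)
t=2.000: state=(1.643, 1.782)
t=2.200: state=(1.685, 1.787)
t=2.400: state=(1.726, 1.802)
t=2.600: state=(1.763, 1.824)
t=2.800: state=(1.795, 1.855)
t=3.000: state=(1.817, 1.891)
t=3.200: state=(1.830, 1.933)
t=3.400: state=(1.832, 1.977)
t=3.600: state=(1.821, 2.021)
t=3.750: state=(1.806, 2.052)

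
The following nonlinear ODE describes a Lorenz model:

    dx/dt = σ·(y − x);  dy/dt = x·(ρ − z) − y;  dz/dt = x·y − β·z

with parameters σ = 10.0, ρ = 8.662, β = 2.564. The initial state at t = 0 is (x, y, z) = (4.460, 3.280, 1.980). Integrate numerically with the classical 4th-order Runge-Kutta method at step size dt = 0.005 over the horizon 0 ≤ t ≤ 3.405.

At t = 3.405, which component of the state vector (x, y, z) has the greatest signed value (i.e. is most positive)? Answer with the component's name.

t=0.000: state=(4.460, 3.280, 1.980)
step 1 (dt=0.005): k1=(-11.800, 26.522, 9.552), k2=(-10.842, 26.152, 9.688), k3=(-10.875, 26.168, 9.691), k4=(-9.948, 25.814, 9.826); state += dt/6·(k1+2k2+2k3+k4)
t=0.005: state=(4.406, 3.411, 2.028)
t=0.010: state=(4.360, 3.538, 2.078)
t=0.015: state=(4.323, 3.663, 2.129)
continuing one RK4 step at a time; state shown every 40 steps (Δt=0.2):
t=0.200: state=(5.773, 7.087, 5.437)
t=0.400: state=(6.785, 6.069, 10.669)
t=0.600: state=(4.129, 2.819, 9.973)
t=0.800: state=(2.604, 2.347, 7.156)
t=1.000: state=(2.761, 3.117, 5.378)
t=1.200: state=(3.897, 4.639, 5.263)
t=1.400: state=(5.361, 5.918, 7.200)
t=1.600: state=(5.509, 5.080, 9.266)
t=1.800: state=(4.268, 3.663, 8.792)
t=2.000: state=(3.537, 3.428, 7.307)
t=2.200: state=(3.746, 4.029, 6.457)
t=2.400: state=(4.489, 4.887, 6.787)
t=2.600: state=(5.041, 5.129, 7.932)
t=2.800: state=(4.790, 4.503, 8.505)
t=3.000: state=(4.202, 3.969, 8.007)
t=3.200: state=(3.990, 4.014, 7.294)
t=3.400: state=(4.234, 4.426, 7.075)
t=3.405: state=(4.244, 4.438, 7.078)
compare at T: x=4.244, y=4.438, z=7.078

largest component: z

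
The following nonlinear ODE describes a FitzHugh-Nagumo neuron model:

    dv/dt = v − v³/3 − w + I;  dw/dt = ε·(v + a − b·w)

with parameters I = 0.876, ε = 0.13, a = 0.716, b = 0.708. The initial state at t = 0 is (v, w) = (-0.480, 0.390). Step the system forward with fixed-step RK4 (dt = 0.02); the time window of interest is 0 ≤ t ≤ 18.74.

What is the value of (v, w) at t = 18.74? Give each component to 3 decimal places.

t=0.000: state=(-0.480, 0.390)
step 1 (dt=0.02): k1=(0.043, -0.005), k2=(0.043, -0.005), k3=(0.043, -0.005), k4=(0.044, -0.005); state += dt/6·(k1+2k2+2k3+k4)
t=0.020: state=(-0.479, 0.390)
t=0.040: state=(-0.478, 0.390)
t=0.060: state=(-0.477, 0.390)
continuing one RK4 step at a time; state shown every 50 steps (Δt=1):
t=1.000: state=(-0.413, 0.389)
t=2.000: state=(-0.263, 0.400)
t=3.000: state=(0.083, 0.440)
t=4.000: state=(0.853, 0.544)
t=5.000: state=(1.605, 0.746)
t=6.000: state=(1.704, 0.979)
t=7.000: state=(1.618, 1.188)
t=8.000: state=(1.504, 1.367)
t=9.000: state=(1.378, 1.514)
t=10.000: state=(1.237, 1.632)
t=11.000: state=(1.072, 1.721)
t=12.000: state=(0.857, 1.779)
t=13.000: state=(0.522, 1.799)
t=14.000: state=(-0.176, 1.757)
t=15.000: state=(-1.494, 1.588)
t=16.000: state=(-1.913, 1.314)
t=17.000: state=(-1.853, 1.052)
t=18.000: state=(-1.756, 0.825)
t=18.740: state=(-1.681, 0.677)

(v, w) = (-1.681, 0.677)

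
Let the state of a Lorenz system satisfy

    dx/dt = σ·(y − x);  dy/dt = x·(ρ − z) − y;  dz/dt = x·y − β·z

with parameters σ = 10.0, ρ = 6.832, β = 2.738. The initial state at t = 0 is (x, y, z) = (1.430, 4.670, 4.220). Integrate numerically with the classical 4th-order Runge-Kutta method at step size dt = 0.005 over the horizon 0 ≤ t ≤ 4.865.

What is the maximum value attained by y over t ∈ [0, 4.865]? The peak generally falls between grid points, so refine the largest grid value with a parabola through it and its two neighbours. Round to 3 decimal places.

max y = 5.331

t=0.000: state=(1.430, 4.670, 4.220)
step 1 (dt=0.005): k1=(32.400, -0.935, -4.876), k2=(31.567, -0.703, -4.468), k3=(31.593, -0.710, -4.480), k4=(30.785, -0.483, -4.083); state += dt/6·(k1+2k2+2k3+k4)
t=0.005: state=(1.588, 4.666, 4.198)
t=0.010: state=(1.738, 4.665, 4.179)
t=0.015: state=(1.881, 4.666, 4.164)
continuing one RK4 step at a time; state shown every 40 steps (Δt=0.2):
t=0.200: state=(4.533, 5.252, 5.123)
t=0.400: state=(5.074, 4.911, 6.949)
t=0.600: state=(4.241, 3.721, 7.091)
t=0.800: state=(3.439, 3.203, 6.052)
t=1.000: state=(3.307, 3.392, 5.165)
t=1.200: state=(3.678, 3.934, 4.959)
t=1.400: state=(4.192, 4.410, 5.448)
t=1.600: state=(4.415, 4.406, 6.136)
t=1.800: state=(4.198, 4.024, 6.352)
t=2.000: state=(3.866, 3.737, 6.049)
t=2.200: state=(3.738, 3.740, 5.658)
t=2.400: state=(3.846, 3.937, 5.509)
t=2.600: state=(4.042, 4.131, 5.654)
t=2.800: state=(4.149, 4.160, 5.907)
t=3.000: state=(4.096, 4.040, 6.025)
t=3.200: state=(3.973, 3.918, 5.946)
t=3.400: state=(3.904, 3.894, 5.796)
t=3.600: state=(3.929, 3.959, 5.716)
t=3.800: state=(4.001, 4.036, 5.752)
t=4.000: state=(4.049, 4.059, 5.844)
t=4.200: state=(4.040, 4.023, 5.900)
t=4.400: state=(3.997, 3.974, 5.884)
t=4.600: state=(3.965, 3.957, 5.829)
t=4.800: state=(3.968, 3.977, 5.792)
t=4.865: state=(3.975, 3.987, 5.789)
largest grid value and its neighbours: y(0.255)=5.33001, y(0.260)=5.33073, y(0.265)=5.33032
parabola through these three points peaks at t≈0.261 with y≈5.33074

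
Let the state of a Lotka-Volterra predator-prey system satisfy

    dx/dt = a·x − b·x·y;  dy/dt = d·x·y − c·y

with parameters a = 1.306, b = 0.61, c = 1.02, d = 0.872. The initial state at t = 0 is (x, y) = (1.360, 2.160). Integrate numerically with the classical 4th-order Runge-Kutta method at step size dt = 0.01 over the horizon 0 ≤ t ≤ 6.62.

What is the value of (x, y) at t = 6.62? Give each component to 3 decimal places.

t=0.000: state=(1.360, 2.160)
step 1 (dt=0.01): k1=(-0.016, 0.358), k2=(-0.017, 0.359), k3=(-0.017, 0.359), k4=(-0.019, 0.359); state += dt/6·(k1+2k2+2k3+k4)
t=0.010: state=(1.360, 2.164)
t=0.020: state=(1.360, 2.167)
t=0.030: state=(1.359, 2.171)
continuing one RK4 step at a time; state shown every 25 steps (Δt=0.25):
t=0.250: state=(1.347, 2.249)
t=0.500: state=(1.316, 2.330)
t=0.750: state=(1.272, 2.395)
t=1.000: state=(1.220, 2.436)
t=1.250: state=(1.165, 2.448)
t=1.500: state=(1.113, 2.431)
t=1.750: state=(1.068, 2.388)
t=2.000: state=(1.033, 2.327)
t=2.250: state=(1.009, 2.252)
t=2.500: state=(0.999, 2.171)
t=2.750: state=(1.000, 2.092)
t=3.000: state=(1.013, 2.018)
t=3.250: state=(1.038, 1.956)
t=3.500: state=(1.072, 1.907)
t=3.750: state=(1.114, 1.875)
t=4.000: state=(1.161, 1.861)
t=4.250: state=(1.211, 1.868)
t=4.500: state=(1.261, 1.895)
t=4.750: state=(1.304, 1.943)
t=5.000: state=(1.338, 2.008)
t=5.250: state=(1.357, 2.088)
t=5.500: state=(1.359, 2.177)
t=5.750: state=(1.342, 2.265)
t=6.000: state=(1.309, 2.344)
t=6.250: state=(1.263, 2.405)
t=6.500: state=(1.210, 2.440)
t=6.620: state=(1.183, 2.447)

(x, y) = (1.183, 2.447)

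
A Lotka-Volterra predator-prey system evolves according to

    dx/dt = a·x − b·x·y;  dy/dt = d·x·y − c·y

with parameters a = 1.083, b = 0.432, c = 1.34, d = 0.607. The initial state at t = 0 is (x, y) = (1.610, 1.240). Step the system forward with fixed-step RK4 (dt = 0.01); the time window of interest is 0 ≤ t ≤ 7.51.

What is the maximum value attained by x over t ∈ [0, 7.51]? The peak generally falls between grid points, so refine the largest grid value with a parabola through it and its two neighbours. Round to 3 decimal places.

max x = 3.940

t=0.000: state=(1.610, 1.240)
step 1 (dt=0.01): k1=(0.881, -0.450), k2=(0.885, -0.446), k3=(0.885, -0.446), k4=(0.889, -0.442); state += dt/6·(k1+2k2+2k3+k4)
t=0.010: state=(1.619, 1.236)
t=0.020: state=(1.628, 1.231)
t=0.030: state=(1.637, 1.227)
continuing one RK4 step at a time; state shown every 25 steps (Δt=0.25):
t=0.250: state=(1.856, 1.153)
t=0.500: state=(2.153, 1.117)
t=0.750: state=(2.500, 1.137)
t=1.000: state=(2.887, 1.224)
t=1.250: state=(3.289, 1.399)
t=1.500: state=(3.652, 1.696)
t=1.750: state=(3.895, 2.155)
t=2.000: state=(3.914, 2.798)
t=2.250: state=(3.641, 3.564)
t=2.500: state=(3.122, 4.269)
t=2.750: state=(2.515, 4.683)
t=3.000: state=(1.979, 4.704)
t=3.250: state=(1.583, 4.401)
t=3.500: state=(1.323, 3.919)
t=3.750: state=(1.169, 3.383)
t=4.000: state=(1.094, 2.871)
t=4.250: state=(1.078, 2.420)
t=4.500: state=(1.112, 2.043)
t=4.750: state=(1.189, 1.739)
t=5.000: state=(1.309, 1.503)
t=5.250: state=(1.473, 1.327)
t=5.500: state=(1.686, 1.206)
t=5.750: state=(1.948, 1.135)
t=6.000: state=(2.262, 1.117)
t=6.250: state=(2.625, 1.157)
t=6.500: state=(3.020, 1.270)
t=6.750: state=(3.416, 1.481)
t=7.000: state=(3.751, 1.828)
t=7.250: state=(3.931, 2.348)
t=7.500: state=(3.857, 3.044)
t=7.510: state=(3.848, 3.075)
largest grid value and its neighbours: x(7.300)=3.93958, x(7.310)=3.93991, x(7.320)=3.93979
parabola through these three points peaks at t≈7.312 with x≈3.93992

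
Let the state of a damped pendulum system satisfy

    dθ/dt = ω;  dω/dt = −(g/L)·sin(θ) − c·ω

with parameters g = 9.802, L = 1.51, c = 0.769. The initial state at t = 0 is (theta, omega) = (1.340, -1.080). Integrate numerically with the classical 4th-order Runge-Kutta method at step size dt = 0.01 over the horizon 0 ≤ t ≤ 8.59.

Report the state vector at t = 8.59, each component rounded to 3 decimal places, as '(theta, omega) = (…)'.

t=0.000: state=(1.340, -1.080)
step 1 (dt=0.01): k1=(-1.080, -5.489), k2=(-1.107, -5.460), k3=(-1.107, -5.459), k4=(-1.135, -5.430); state += dt/6·(k1+2k2+2k3+k4)
t=0.010: state=(1.329, -1.135)
t=0.020: state=(1.317, -1.189)
t=0.030: state=(1.305, -1.242)
continuing one RK4 step at a time; state shown every 50 steps (Δt=0.5):
t=0.500: state=(0.287, -2.657)
t=1.000: state=(-0.726, -0.980)
t=1.500: state=(-0.626, 1.194)
t=2.000: state=(0.131, 1.416)
t=2.500: state=(0.495, -0.049)
t=3.000: state=(0.178, -0.993)
t=3.500: state=(-0.243, -0.493)
t=4.000: state=(-0.247, 0.419)
t=4.500: state=(0.038, 0.555)
t=5.000: state=(0.188, -0.002)
t=5.500: state=(0.070, -0.379)
t=6.000: state=(-0.092, -0.192)
t=6.500: state=(-0.094, 0.161)
t=7.000: state=(0.015, 0.212)
t=7.500: state=(0.072, -0.002)
t=8.000: state=(0.026, -0.145)
t=8.500: state=(-0.036, -0.072)
t=8.590: state=(-0.041, -0.046)

(theta, omega) = (-0.041, -0.046)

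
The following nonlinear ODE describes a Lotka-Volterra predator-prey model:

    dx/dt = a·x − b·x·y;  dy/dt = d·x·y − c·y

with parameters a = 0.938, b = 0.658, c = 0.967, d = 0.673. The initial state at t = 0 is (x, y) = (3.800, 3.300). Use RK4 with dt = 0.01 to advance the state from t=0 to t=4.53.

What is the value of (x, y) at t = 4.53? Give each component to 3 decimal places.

t=0.000: state=(3.800, 3.300)
step 1 (dt=0.01): k1=(-4.687, 5.248), k2=(-4.723, 5.238), k3=(-4.723, 5.237), k4=(-4.758, 5.225); state += dt/6·(k1+2k2+2k3+k4)
t=0.010: state=(3.753, 3.352)
t=0.020: state=(3.705, 3.404)
t=0.030: state=(3.656, 3.456)
continuing one RK4 step at a time; state shown every 20 steps (Δt=0.2):
t=0.200: state=(2.782, 4.240)
t=0.400: state=(1.846, 4.760)
t=0.600: state=(1.182, 4.794)
t=0.800: state=(0.772, 4.496)
t=1.000: state=(0.531, 4.039)
t=1.200: state=(0.389, 3.538)
t=1.400: state=(0.304, 3.054)
t=1.600: state=(0.253, 2.612)
t=1.800: state=(0.222, 2.222)
t=2.000: state=(0.205, 1.884)
t=2.200: state=(0.196, 1.595)
t=2.400: state=(0.195, 1.350)
t=2.600: state=(0.200, 1.142)
t=2.800: state=(0.210, 0.968)
t=3.000: state=(0.225, 0.821)
t=3.200: state=(0.246, 0.699)
t=3.400: state=(0.273, 0.596)
t=3.600: state=(0.306, 0.511)
t=3.800: state=(0.346, 0.440)
t=4.000: state=(0.396, 0.381)
t=4.200: state=(0.456, 0.333)
t=4.400: state=(0.528, 0.293)
t=4.530: state=(0.582, 0.271)

(x, y) = (0.582, 0.271)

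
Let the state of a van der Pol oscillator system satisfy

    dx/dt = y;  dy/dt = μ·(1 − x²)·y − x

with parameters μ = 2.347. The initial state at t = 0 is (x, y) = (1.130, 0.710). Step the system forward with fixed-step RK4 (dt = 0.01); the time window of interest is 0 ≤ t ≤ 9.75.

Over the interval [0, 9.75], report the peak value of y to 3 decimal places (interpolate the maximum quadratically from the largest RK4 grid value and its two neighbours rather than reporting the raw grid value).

max y = 4.244

t=0.000: state=(1.130, 0.710)
step 1 (dt=0.01): k1=(0.710, -1.591), k2=(0.702, -1.603), k3=(0.702, -1.603), k4=(0.694, -1.614); state += dt/6·(k1+2k2+2k3+k4)
t=0.010: state=(1.137, 0.694)
t=0.020: state=(1.144, 0.678)
t=0.030: state=(1.151, 0.661)
continuing one RK4 step at a time; state shown every 50 steps (Δt=0.5):
t=0.500: state=(1.279, -0.068)
t=1.000: state=(1.125, -0.516)
t=1.500: state=(0.744, -1.098)
t=2.000: state=(-0.213, -3.190)
t=2.500: state=(-1.875, -1.374)
t=3.000: state=(-1.972, 0.233)
t=3.500: state=(-1.831, 0.314)
t=4.000: state=(-1.660, 0.370)
t=4.500: state=(-1.455, 0.461)
t=5.000: state=(-1.184, 0.649)
t=5.500: state=(-0.751, 1.193)
t=6.000: state=(0.282, 3.433)
t=6.500: state=(1.923, 1.127)
t=7.000: state=(1.979, -0.242)
t=7.500: state=(1.837, -0.313)
t=8.000: state=(1.667, -0.367)
t=8.500: state=(1.464, -0.456)
t=9.000: state=(1.196, -0.639)
t=9.500: state=(0.773, -1.157)
t=9.750: state=(0.408, -1.857)
largest grid value and its neighbours: y(6.160)=4.24013, y(6.170)=4.24417, y(6.180)=4.23973
parabola through these three points peaks at t≈6.170 with y≈4.24417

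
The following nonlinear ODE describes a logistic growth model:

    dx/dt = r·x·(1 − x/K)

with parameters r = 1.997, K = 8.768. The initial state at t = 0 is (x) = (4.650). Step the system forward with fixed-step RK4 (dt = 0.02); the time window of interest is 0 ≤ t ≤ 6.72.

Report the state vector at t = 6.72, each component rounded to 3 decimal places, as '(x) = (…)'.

t=0.000: state=(4.650)
step 1 (dt=0.02): k1=(4.361), k2=(4.356), k3=(4.356), k4=(4.349); state += dt/6·(k1+2k2+2k3+k4)
t=0.020: state=(4.737)
t=0.040: state=(4.824)
t=0.060: state=(4.910)
continuing one RK4 step at a time; state shown every 25 steps (Δt=0.5):
t=0.500: state=(6.611)
t=1.000: state=(7.827)
t=1.500: state=(8.396)
t=2.000: state=(8.627)
t=2.500: state=(8.716)
t=3.000: state=(8.749)
t=3.500: state=(8.761)
t=4.000: state=(8.765)
t=4.500: state=(8.767)
t=5.000: state=(8.768)
t=5.500: state=(8.768)
t=6.000: state=(8.768)
t=6.500: state=(8.768)
t=6.720: state=(8.768)

(x) = (8.768)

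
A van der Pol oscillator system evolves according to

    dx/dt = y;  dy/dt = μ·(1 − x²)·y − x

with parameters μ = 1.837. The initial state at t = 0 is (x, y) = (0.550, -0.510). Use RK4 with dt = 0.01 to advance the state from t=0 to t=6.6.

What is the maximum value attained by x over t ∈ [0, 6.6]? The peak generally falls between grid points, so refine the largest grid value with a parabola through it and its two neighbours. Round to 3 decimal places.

t=0.000: state=(0.550, -0.510)
step 1 (dt=0.01): k1=(-0.510, -1.203), k2=(-0.516, -1.211), k3=(-0.516, -1.211), k4=(-0.522, -1.219); state += dt/6·(k1+2k2+2k3+k4)
t=0.010: state=(0.545, -0.522)
t=0.020: state=(0.540, -0.534)
t=0.030: state=(0.534, -0.547)
continuing one RK4 step at a time; state shown every 25 steps (Δt=0.25):
t=0.250: state=(0.380, -0.872)
t=0.500: state=(0.099, -1.419)
t=0.750: state=(-0.349, -2.187)
t=1.000: state=(-0.972, -2.633)
t=1.250: state=(-1.539, -1.685)
t=1.500: state=(-1.792, -0.436)
t=1.750: state=(-1.818, 0.128)
t=2.000: state=(-1.757, 0.329)
t=2.250: state=(-1.662, 0.422)
t=2.500: state=(-1.548, 0.492)
t=2.750: state=(-1.415, 0.572)
t=3.000: state=(-1.260, 0.680)
t=3.250: state=(-1.071, 0.847)
t=3.500: state=(-0.827, 1.128)
t=3.750: state=(-0.487, 1.644)
t=4.000: state=(0.031, 2.587)
t=4.250: state=(0.821, 3.598)
t=4.500: state=(1.635, 2.444)
t=4.750: state=(1.981, 0.531)
t=5.000: state=(2.012, -0.139)
t=5.250: state=(1.951, -0.310)
t=5.500: state=(1.865, -0.370)
t=5.750: state=(1.768, -0.411)
t=6.000: state=(1.659, -0.455)
t=6.250: state=(1.539, -0.511)
t=6.500: state=(1.402, -0.586)
t=6.600: state=(1.342, -0.625)
largest grid value and its neighbours: x(4.900)=2.01813, x(4.910)=2.01829, x(4.920)=2.01825
parabola through these three points peaks at t≈4.913 with x≈2.01830

max x = 2.018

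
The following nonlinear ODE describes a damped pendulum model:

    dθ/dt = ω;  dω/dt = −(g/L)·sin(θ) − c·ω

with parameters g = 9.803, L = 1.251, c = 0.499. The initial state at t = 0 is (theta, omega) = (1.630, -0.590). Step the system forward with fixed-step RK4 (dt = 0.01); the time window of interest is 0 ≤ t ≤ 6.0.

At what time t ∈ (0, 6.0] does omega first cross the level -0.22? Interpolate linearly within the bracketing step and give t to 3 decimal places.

t = 1.191

t=0.000: state=(1.630, -0.590)
step 1 (dt=0.01): k1=(-0.590, -7.528), k2=(-0.628, -7.511), k3=(-0.628, -7.511), k4=(-0.665, -7.493); state += dt/6·(k1+2k2+2k3+k4)
t=0.010: state=(1.624, -0.665)
t=0.020: state=(1.617, -0.740)
t=0.030: state=(1.609, -0.814)
continuing one RK4 step at a time; state shown every 20 steps (Δt=0.2):
t=0.200: state=(1.366, -2.019)
t=0.400: state=(0.841, -3.153)
t=0.600: state=(0.154, -3.553)
t=0.800: state=(-0.510, -2.933)
t=1.000: state=(-0.973, -1.628)
t=1.190: state=(-1.149, -0.227)
next step: t=1.200: state=(-1.151, -0.154) — omega has crossed -0.22
linear interpolation between t=1.190 (-0.22655) and t=1.200 (-0.15407) → t≈1.191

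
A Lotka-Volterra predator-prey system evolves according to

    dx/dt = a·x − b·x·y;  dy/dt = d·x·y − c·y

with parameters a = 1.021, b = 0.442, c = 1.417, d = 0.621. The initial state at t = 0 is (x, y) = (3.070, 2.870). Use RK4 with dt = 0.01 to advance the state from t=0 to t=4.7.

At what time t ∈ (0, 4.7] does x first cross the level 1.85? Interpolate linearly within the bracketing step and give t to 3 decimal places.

t = 1.158

t=0.000: state=(3.070, 2.870)
step 1 (dt=0.01): k1=(-0.760, 1.405), k2=(-0.769, 1.401), k3=(-0.768, 1.401), k4=(-0.777, 1.398); state += dt/6·(k1+2k2+2k3+k4)
t=0.010: state=(3.062, 2.884)
t=0.020: state=(3.054, 2.898)
t=0.030: state=(3.046, 2.912)
continuing one RK4 step at a time; state shown every 20 steps (Δt=0.2):
t=0.200: state=(2.887, 3.131)
t=0.400: state=(2.660, 3.330)
t=0.600: state=(2.417, 3.438)
t=0.800: state=(2.186, 3.445)
t=1.000: state=(1.983, 3.361)
t=1.150: state=(1.856, 3.249)
next step: t=1.160: state=(1.849, 3.240) — x has crossed 1.85
linear interpolation between t=1.150 (1.85627) and t=1.160 (1.84862) → t≈1.158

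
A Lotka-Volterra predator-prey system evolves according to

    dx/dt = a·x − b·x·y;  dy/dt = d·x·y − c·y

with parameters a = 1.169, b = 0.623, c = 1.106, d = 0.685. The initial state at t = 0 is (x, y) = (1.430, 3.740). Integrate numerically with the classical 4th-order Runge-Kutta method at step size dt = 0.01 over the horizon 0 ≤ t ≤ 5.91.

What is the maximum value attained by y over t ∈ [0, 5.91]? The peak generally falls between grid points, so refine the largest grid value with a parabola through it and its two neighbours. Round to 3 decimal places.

t=0.000: state=(1.430, 3.740)
step 1 (dt=0.01): k1=(-1.660, -0.473), k2=(-1.649, -0.494), k3=(-1.649, -0.494), k4=(-1.637, -0.514); state += dt/6·(k1+2k2+2k3+k4)
t=0.010: state=(1.414, 3.735)
t=0.020: state=(1.397, 3.730)
t=0.030: state=(1.381, 3.724)
continuing one RK4 step at a time; state shown every 20 steps (Δt=0.2):
t=0.200: state=(1.144, 3.572)
t=0.400: state=(0.941, 3.300)
t=0.600: state=(0.804, 2.979)
t=0.800: state=(0.715, 2.649)
t=1.000: state=(0.663, 2.332)
t=1.200: state=(0.638, 2.043)
t=1.400: state=(0.635, 1.786)
t=1.600: state=(0.651, 1.564)
t=1.800: state=(0.686, 1.373)
t=2.000: state=(0.737, 1.213)
t=2.200: state=(0.808, 1.081)
t=2.400: state=(0.898, 0.973)
t=2.600: state=(1.011, 0.889)
t=2.800: state=(1.148, 0.826)
t=3.000: state=(1.312, 0.783)
t=3.200: state=(1.506, 0.761)
t=3.400: state=(1.731, 0.761)
t=3.600: state=(1.986, 0.787)
t=3.800: state=(2.268, 0.844)
t=4.000: state=(2.565, 0.942)
t=4.200: state=(2.856, 1.095)
t=4.400: state=(3.107, 1.321)
t=4.600: state=(3.267, 1.641)
t=4.800: state=(3.281, 2.064)
t=5.000: state=(3.108, 2.568)
t=5.200: state=(2.760, 3.082)
t=5.400: state=(2.311, 3.498)
t=5.600: state=(1.857, 3.729)
t=5.800: state=(1.469, 3.750)
t=5.910: state=(1.295, 3.684)
largest grid value and its neighbours: y(5.710)=3.76491, y(5.720)=3.76514, y(5.730)=3.76488
parabola through these three points peaks at t≈5.720 with y≈3.76514

max y = 3.765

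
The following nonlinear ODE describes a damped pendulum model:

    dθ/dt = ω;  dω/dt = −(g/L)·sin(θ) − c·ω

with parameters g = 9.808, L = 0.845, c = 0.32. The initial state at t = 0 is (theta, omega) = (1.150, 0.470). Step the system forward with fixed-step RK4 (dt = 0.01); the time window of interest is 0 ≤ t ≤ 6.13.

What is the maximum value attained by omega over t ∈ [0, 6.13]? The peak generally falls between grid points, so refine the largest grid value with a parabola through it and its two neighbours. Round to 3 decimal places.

t=0.000: state=(1.150, 0.470)
step 1 (dt=0.01): k1=(0.470, -10.745), k2=(0.416, -10.739), k3=(0.416, -10.738), k4=(0.363, -10.730); state += dt/6·(k1+2k2+2k3+k4)
t=0.010: state=(1.154, 0.363)
t=0.020: state=(1.157, 0.255)
t=0.030: state=(1.159, 0.148)
continuing one RK4 step at a time; state shown every 20 steps (Δt=0.2):
t=0.200: state=(1.034, -1.587)
t=0.400: state=(0.550, -3.109)
t=0.600: state=(-0.125, -3.383)
t=0.800: state=(-0.706, -2.233)
t=1.000: state=(-0.972, -0.379)
t=1.200: state=(-0.859, 1.467)
t=1.400: state=(-0.423, 2.743)
t=1.600: state=(0.160, 2.861)
t=1.800: state=(0.639, 1.774)
t=2.000: state=(0.831, 0.110)
t=2.200: state=(0.688, -1.486)
t=2.400: state=(0.279, -2.459)
t=2.600: state=(-0.223, -2.359)
t=2.800: state=(-0.599, -1.280)
t=3.000: state=(-0.707, 0.210)
t=3.200: state=(-0.526, 1.534)
t=3.400: state=(-0.139, 2.187)
t=3.600: state=(0.283, 1.873)
t=3.800: state=(0.559, 0.801)
t=4.000: state=(0.588, -0.510)
t=4.200: state=(0.373, -1.548)
t=4.400: state=(0.015, -1.893)
t=4.600: state=(-0.327, -1.406)
t=4.800: state=(-0.510, -0.368)
t=5.000: state=(-0.469, 0.749)
t=5.200: state=(-0.235, 1.500)
t=5.400: state=(0.085, 1.574)
t=5.600: state=(0.348, 0.969)
t=5.800: state=(0.448, 0.003)
t=6.000: state=(0.354, -0.905)
t=6.130: state=(0.209, -1.283)
largest grid value and its neighbours: omega(1.510)=2.97522, omega(1.520)=2.97609, omega(1.530)=2.97353
parabola through these three points peaks at t≈1.518 with omega≈2.97620

max omega = 2.976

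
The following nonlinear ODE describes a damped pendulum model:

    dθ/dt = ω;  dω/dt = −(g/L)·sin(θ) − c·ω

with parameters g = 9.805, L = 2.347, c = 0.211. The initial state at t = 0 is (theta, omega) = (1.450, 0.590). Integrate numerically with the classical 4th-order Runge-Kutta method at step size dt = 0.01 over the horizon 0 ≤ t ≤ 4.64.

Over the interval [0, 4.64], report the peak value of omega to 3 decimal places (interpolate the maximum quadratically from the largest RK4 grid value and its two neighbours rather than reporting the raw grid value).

t=0.000: state=(1.450, 0.590)
step 1 (dt=0.01): k1=(0.590, -4.272), k2=(0.569, -4.269), k3=(0.569, -4.269), k4=(0.547, -4.266); state += dt/6·(k1+2k2+2k3+k4)
t=0.010: state=(1.456, 0.547)
t=0.020: state=(1.461, 0.505)
t=0.030: state=(1.466, 0.462)
continuing one RK4 step at a time; state shown every 20 steps (Δt=0.2):
t=0.200: state=(1.484, -0.249)
t=0.400: state=(1.353, -1.048)
t=0.600: state=(1.069, -1.771)
t=0.800: state=(0.656, -2.319)
t=1.000: state=(0.163, -2.547)
t=1.200: state=(-0.336, -2.368)
t=1.400: state=(-0.761, -1.840)
t=1.600: state=(-1.058, -1.114)
t=1.800: state=(-1.203, -0.324)
t=2.000: state=(-1.189, 0.455)
t=2.200: state=(-1.025, 1.171)
t=2.400: state=(-0.729, 1.754)
t=2.600: state=(-0.339, 2.098)
t=2.800: state=(0.088, 2.112)
t=3.000: state=(0.483, 1.791)
t=3.200: state=(0.788, 1.226)
t=3.400: state=(0.966, 0.541)
t=3.600: state=(1.003, -0.168)
t=3.800: state=(0.902, -0.832)
t=4.000: state=(0.678, -1.382)
t=4.200: state=(0.362, -1.733)
t=4.400: state=(0.003, -1.809)
t=4.600: state=(-0.342, -1.593)
t=4.640: state=(-0.404, -1.519)
largest grid value and its neighbours: omega(2.700)=2.14960, omega(2.710)=2.14988, omega(2.720)=2.14926
parabola through these three points peaks at t≈2.708 with omega≈2.14989

max omega = 2.150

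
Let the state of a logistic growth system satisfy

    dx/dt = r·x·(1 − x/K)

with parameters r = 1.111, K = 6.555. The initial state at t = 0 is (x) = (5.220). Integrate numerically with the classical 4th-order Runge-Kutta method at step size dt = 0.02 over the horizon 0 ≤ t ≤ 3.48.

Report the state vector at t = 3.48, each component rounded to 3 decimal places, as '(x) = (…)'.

t=0.000: state=(5.220)
step 1 (dt=0.02): k1=(1.181), k2=(1.173), k3=(1.173), k4=(1.166); state += dt/6·(k1+2k2+2k3+k4)
t=0.020: state=(5.243)
t=0.040: state=(5.267)
t=0.060: state=(5.289)
continuing one RK4 step at a time; state shown every 10 steps (Δt=0.2):
t=0.200: state=(5.441)
t=0.400: state=(5.632)
t=0.600: state=(5.794)
t=0.800: state=(5.931)
t=1.000: state=(6.046)
t=1.200: state=(6.141)
t=1.400: state=(6.219)
t=1.600: state=(6.283)
t=1.800: state=(6.336)
t=2.000: state=(6.378)
t=2.200: state=(6.413)
t=2.400: state=(6.441)
t=2.600: state=(6.463)
t=2.800: state=(6.481)
t=3.000: state=(6.496)
t=3.200: state=(6.507)
t=3.400: state=(6.517)
t=3.480: state=(6.520)

(x) = (6.520)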